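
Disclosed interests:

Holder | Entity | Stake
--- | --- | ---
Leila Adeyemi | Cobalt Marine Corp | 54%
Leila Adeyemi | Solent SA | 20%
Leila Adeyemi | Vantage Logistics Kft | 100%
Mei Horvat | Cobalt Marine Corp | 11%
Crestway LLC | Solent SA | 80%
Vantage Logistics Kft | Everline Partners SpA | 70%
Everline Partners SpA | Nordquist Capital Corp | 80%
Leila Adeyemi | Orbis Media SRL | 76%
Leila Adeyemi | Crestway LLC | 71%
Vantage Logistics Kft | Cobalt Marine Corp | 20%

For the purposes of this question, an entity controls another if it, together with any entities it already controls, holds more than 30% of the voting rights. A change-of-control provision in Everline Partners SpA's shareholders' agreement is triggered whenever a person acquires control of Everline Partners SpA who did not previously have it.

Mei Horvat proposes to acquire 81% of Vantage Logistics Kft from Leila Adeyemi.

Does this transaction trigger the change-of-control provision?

The purchase adds only to Mei's holdings (Leila's stake shrinks), so Mei is the only person who could newly come to control Everline.
Mei's largest direct stake is 11% in Cobalt, which does not meet the threshold, so Mei controls no company.
Neither Mei nor any entity Mei controls holds any voting interest in Everline.
So before the transaction, Mei does not control Everline.
After the purchase, Mei holds 81% of Vantage directly, and Leila's stake falls to 19%.
Mei holds 81% of Vantage, so Mei controls Vantage.
Vantage holds 70% of Everline, so Mei controls Everline.
Mei did not control Everline before and does after, so the clause is triggered.

Yes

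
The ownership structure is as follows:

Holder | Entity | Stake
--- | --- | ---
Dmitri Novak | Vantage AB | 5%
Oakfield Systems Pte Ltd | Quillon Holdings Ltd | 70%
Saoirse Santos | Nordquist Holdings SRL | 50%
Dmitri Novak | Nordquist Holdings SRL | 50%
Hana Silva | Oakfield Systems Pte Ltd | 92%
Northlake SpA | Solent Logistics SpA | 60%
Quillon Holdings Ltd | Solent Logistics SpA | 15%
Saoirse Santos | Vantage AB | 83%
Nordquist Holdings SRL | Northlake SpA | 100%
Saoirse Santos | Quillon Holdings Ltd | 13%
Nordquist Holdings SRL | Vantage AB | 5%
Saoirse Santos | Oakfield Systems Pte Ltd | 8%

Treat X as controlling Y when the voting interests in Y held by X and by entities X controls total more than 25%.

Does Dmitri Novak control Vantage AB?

Dmitri holds 50% of Nordquist, so Dmitri controls Nordquist.
Nordquist holds 100% of Northlake, so Dmitri controls Northlake.
Northlake holds 60% of Solent, so Dmitri controls Solent.
In Vantage, Dmitri's side holds only 5% + 5% = 10%, not > 25%.
So Dmitri does not control Vantage.

No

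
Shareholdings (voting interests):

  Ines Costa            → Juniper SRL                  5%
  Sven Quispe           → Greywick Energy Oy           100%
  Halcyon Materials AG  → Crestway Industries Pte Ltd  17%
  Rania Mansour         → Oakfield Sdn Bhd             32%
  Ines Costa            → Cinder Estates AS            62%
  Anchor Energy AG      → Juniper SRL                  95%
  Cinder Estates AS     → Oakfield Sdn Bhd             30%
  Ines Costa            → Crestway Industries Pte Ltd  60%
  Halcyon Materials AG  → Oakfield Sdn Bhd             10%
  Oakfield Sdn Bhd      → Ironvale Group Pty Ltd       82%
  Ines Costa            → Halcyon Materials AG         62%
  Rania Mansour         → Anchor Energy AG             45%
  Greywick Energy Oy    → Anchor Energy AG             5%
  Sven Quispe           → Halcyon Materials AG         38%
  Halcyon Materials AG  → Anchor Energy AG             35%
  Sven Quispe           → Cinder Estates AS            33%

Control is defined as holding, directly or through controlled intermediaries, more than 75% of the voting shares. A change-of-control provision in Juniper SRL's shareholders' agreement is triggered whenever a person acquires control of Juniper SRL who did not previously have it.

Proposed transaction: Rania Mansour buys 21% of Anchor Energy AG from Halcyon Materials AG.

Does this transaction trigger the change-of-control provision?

No

The purchase adds only to Rania's holdings (Halcyon's stake shrinks), so Rania is the only person who could newly come to control Juniper.
Rania's largest direct stake is 45% in Anchor, which does not meet the threshold, so Rania controls no company.
Neither Rania nor any entity Rania controls holds any voting interest in Juniper.
So before the transaction, Rania does not control Juniper.
After the purchase, Rania's direct stake in Anchor rises to 45% + 21% = 66%, and Halcyon's stake falls to 14%.
Rania's side now holds 66% of Anchor, not > 75%, so Rania still does not control Anchor.
After the transaction, neither Rania nor any entity Rania controls holds a voting interest in Juniper, so Rania still does not control it.
No new person acquires control, so the clause is not triggered.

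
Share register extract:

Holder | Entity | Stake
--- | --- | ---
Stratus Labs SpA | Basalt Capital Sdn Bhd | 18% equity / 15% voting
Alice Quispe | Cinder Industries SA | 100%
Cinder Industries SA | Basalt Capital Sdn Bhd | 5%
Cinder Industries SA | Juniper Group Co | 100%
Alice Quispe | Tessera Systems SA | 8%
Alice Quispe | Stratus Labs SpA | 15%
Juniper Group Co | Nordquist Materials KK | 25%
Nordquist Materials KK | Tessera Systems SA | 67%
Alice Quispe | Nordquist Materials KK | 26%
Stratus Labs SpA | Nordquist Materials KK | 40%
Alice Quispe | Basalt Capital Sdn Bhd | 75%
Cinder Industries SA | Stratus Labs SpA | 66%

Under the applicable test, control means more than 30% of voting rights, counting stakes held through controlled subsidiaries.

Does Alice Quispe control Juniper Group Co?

Alice holds 100% of Cinder, so Alice controls Cinder.
Cinder holds 100% of Juniper, so Alice controls Juniper.

Yes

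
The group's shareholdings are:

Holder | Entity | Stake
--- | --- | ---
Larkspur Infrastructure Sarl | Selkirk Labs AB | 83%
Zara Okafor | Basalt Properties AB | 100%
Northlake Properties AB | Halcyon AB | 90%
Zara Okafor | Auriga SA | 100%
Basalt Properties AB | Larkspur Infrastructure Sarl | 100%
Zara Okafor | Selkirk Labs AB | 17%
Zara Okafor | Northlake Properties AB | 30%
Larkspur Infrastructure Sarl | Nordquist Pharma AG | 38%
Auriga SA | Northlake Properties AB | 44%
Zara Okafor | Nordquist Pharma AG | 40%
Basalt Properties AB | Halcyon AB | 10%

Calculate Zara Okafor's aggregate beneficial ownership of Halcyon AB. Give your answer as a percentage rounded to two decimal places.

Zara reaches Halcyon along 3 paths.
Via Auriga → Northlake: 100% × 44% × 90% = 39.6%.
Via Northlake: 30% × 90% = 27%.
Via Basalt: 100% × 10% = 10%.
Total: 39.6% + 27% + 10% = 76.6%.
Rounded: 76.60%.

76.60%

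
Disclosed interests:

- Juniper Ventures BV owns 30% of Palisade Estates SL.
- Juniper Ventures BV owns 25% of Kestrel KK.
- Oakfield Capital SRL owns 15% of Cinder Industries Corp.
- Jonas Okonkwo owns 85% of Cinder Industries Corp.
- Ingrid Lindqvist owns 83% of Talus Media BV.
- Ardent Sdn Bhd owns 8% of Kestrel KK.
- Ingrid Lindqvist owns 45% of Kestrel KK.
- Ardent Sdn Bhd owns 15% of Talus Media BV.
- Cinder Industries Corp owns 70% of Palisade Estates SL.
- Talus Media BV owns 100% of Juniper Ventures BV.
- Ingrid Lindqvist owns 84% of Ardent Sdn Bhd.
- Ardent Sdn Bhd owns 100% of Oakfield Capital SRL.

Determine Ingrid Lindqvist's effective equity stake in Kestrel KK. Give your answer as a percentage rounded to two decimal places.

75.62%

Ingrid reaches Kestrel along 4 paths.
Direct stake: 45% = 45%.
Via Ardent: 84% × 8% = 6.72%.
Via Talus → Juniper: 83% × 100% × 25% = 20.75%.
Via Ardent → Talus → Juniper: 84% × 15% × 100% × 25% = 3.15%.
Total: 45% + 6.72% + 20.75% + 3.15% = 75.62%.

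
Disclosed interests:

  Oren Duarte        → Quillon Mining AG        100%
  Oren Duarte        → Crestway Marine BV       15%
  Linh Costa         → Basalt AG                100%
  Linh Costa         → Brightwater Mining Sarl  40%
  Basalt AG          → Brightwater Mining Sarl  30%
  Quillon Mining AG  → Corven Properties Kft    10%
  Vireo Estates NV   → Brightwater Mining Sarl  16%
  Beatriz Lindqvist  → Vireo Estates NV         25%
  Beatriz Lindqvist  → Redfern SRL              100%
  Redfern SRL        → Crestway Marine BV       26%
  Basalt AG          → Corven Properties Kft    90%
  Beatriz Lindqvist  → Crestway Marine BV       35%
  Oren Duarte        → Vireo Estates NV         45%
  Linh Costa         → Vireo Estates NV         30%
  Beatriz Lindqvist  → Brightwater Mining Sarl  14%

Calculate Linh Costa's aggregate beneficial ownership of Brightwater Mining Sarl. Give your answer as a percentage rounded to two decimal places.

74.80%

Linh reaches Brightwater along 3 paths.
Direct stake: 40% = 40%.
Via Basalt: 100% × 30% = 30%.
Via Vireo: 30% × 16% = 4.8%.
Total: 40% + 30% + 4.8% = 74.8%.
Rounded: 74.80%.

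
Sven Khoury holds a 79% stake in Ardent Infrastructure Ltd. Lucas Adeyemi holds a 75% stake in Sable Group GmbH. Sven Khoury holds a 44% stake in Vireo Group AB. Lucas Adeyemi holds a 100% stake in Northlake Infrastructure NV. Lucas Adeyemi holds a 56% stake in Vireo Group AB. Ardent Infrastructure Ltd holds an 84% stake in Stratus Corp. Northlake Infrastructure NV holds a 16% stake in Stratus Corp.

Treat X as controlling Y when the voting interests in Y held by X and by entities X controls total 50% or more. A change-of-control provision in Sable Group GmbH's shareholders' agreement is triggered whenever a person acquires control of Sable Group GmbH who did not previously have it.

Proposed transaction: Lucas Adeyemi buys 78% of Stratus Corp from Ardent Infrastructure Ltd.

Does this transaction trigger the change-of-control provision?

The purchase adds only to Lucas's holdings (Ardent's stake shrinks), so Lucas is the only person who could newly come to control Sable.
Lucas holds 75% of Sable, so Lucas controls Sable.
So Lucas already controls Sable before the transaction.
After the purchase, Lucas holds 78% of Stratus directly, and Ardent's stake falls to 6%.
Lucas controlled Sable already, so this is not a new person acquiring control; every other person's position is unchanged or reduced.
No new person acquires control, so the clause is not triggered.

No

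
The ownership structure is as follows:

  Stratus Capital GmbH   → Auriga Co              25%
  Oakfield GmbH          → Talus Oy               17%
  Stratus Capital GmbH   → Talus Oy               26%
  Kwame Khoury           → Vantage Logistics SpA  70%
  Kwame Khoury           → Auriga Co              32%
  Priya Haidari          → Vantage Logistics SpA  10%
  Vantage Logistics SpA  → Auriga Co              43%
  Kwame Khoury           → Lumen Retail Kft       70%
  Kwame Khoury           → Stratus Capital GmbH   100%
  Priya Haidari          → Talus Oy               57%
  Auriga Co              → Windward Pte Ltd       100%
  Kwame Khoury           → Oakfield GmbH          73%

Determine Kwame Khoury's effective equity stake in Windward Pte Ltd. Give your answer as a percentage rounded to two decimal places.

87.10%

Kwame reaches Windward along 3 paths.
Via Auriga: 32% × 100% = 32%.
Via Stratus → Auriga: 100% × 25% × 100% = 25%.
Via Vantage → Auriga: 70% × 43% × 100% = 30.1%.
Total: 32% + 25% + 30.1% = 87.1%.
Rounded: 87.10%.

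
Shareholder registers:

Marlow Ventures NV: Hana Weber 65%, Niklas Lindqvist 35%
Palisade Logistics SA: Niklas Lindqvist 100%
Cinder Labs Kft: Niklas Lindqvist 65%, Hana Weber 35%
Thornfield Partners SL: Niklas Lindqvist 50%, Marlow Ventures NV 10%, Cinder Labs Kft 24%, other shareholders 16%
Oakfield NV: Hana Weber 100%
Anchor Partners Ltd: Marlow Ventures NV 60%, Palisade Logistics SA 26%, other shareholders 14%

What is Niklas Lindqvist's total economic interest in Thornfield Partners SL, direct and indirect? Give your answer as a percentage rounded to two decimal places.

Niklas reaches Thornfield along 3 paths.
Direct stake: 50% = 50%.
Via Marlow: 35% × 10% = 3.5%.
Via Cinder: 65% × 24% = 15.6%.
Total: 50% + 3.5% + 15.6% = 69.1%.
Rounded: 69.10%.

69.10%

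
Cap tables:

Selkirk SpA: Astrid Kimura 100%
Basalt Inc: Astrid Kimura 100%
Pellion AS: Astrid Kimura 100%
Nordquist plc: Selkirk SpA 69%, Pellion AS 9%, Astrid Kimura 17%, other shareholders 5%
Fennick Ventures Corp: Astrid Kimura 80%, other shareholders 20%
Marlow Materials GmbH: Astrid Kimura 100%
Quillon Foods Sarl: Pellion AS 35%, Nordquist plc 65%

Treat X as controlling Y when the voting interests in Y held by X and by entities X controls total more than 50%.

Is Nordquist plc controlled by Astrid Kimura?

Yes

Astrid holds 100% of Selkirk, so Astrid controls Selkirk.
Astrid holds 100% of Pellion, so Astrid controls Pellion.
Selkirk and Pellion and Astrid together hold 69% + 9% + 17% = 95% of Nordquist, so Astrid controls Nordquist.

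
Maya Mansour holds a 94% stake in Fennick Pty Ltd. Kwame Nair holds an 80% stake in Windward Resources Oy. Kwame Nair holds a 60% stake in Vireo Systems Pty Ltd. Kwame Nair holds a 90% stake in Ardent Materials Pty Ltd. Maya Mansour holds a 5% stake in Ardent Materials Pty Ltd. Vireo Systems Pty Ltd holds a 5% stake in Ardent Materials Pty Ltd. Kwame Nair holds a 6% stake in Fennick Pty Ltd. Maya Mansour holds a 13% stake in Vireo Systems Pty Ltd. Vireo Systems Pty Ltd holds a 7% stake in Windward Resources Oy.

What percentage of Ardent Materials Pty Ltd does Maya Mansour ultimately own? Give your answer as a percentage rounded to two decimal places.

Maya reaches Ardent along 2 paths.
Direct stake: 5% = 5%.
Via Vireo: 13% × 5% = 0.65%.
Total: 5% + 0.65% = 5.65%.

5.65%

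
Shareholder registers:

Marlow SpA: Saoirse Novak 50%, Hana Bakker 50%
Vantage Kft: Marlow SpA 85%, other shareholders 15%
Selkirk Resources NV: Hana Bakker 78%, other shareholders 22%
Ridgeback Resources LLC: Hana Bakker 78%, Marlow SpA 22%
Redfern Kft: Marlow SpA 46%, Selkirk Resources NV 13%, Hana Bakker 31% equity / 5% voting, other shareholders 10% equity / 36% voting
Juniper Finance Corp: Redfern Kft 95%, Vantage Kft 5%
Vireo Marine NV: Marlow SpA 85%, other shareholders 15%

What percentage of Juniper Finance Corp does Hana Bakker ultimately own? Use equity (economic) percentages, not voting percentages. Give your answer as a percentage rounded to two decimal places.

63.06%

Hana reaches Juniper along 4 paths.
Via Marlow → Redfern: 50% × 46% × 95% = 21.85%.
Via Selkirk → Redfern: 78% × 13% × 95% = 9.633%.
Via Redfern: 31% × 95% = 29.45%.
Via Marlow → Vantage: 50% × 85% × 5% = 2.125%.
Total: 21.85% + 9.633% + 29.45% + 2.125% = 63.058%.
Rounded: 63.06%.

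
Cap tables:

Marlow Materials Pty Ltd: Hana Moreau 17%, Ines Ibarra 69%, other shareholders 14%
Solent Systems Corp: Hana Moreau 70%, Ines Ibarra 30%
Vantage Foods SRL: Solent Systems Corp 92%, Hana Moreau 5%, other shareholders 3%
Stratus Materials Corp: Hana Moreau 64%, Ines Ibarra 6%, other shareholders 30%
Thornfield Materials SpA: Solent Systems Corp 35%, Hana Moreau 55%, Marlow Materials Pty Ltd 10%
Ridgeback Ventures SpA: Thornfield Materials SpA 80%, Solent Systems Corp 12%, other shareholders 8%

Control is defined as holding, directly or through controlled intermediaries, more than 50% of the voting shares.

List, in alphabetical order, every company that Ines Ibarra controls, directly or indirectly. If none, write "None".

Marlow Materials Pty Ltd

Ines holds 69% of Marlow, so Ines controls Marlow.
No other company's threshold is met.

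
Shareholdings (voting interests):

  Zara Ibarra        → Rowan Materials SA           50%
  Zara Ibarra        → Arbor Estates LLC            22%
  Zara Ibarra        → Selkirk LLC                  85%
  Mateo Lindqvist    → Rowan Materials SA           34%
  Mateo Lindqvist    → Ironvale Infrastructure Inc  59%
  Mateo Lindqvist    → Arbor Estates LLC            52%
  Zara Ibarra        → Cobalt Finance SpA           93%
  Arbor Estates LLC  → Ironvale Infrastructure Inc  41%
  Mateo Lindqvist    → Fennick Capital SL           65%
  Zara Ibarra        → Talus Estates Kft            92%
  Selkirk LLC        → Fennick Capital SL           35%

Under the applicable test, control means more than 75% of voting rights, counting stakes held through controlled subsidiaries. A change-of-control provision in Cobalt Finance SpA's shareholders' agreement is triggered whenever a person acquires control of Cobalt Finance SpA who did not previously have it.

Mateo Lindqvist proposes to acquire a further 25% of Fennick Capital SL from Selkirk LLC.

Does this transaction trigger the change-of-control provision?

The purchase adds only to Mateo's holdings (Selkirk's stake shrinks), so Mateo is the only person who could newly come to control Cobalt.
Mateo's largest direct stake is 65% in Fennick, which does not meet the threshold, so Mateo controls no company.
Neither Mateo nor any entity Mateo controls holds any voting interest in Cobalt.
So before the transaction, Mateo does not control Cobalt.
After the purchase, Mateo's direct stake in Fennick rises to 65% + 25% = 90%, and Selkirk's stake falls to 10%.
Mateo holds 90% of Fennick, so Mateo controls Fennick.
After the transaction, neither Mateo nor any entity Mateo controls holds a voting interest in Cobalt, so Mateo still does not control it.
No new person acquires control, so the clause is not triggered.

No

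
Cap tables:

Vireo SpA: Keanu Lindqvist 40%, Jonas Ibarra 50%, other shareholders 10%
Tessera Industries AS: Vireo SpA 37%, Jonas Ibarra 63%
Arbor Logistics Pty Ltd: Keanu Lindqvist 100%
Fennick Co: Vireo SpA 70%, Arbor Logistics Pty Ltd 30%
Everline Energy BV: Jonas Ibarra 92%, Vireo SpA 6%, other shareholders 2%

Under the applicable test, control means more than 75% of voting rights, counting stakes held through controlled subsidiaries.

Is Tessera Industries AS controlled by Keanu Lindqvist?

No

Keanu holds 100% of Arbor, so Keanu controls Arbor.
Neither Keanu nor any entity Keanu controls holds any voting interest in Tessera.
So Keanu does not control Tessera.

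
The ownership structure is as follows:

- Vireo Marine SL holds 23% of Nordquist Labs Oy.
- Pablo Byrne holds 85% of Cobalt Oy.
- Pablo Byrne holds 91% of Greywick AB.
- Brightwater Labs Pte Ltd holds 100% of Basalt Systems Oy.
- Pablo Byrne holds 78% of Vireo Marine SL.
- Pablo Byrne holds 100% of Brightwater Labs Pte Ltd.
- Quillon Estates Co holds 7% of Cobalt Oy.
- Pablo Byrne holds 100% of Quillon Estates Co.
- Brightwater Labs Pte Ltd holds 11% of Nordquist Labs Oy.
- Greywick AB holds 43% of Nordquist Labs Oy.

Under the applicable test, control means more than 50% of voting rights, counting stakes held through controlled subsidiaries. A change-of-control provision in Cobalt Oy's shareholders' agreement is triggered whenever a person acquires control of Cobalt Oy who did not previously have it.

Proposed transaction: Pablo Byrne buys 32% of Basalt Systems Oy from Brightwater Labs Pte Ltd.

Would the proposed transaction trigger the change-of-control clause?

No

The purchase adds only to Pablo's holdings (Brightwater's stake shrinks), so Pablo is the only person who could newly come to control Cobalt.
Pablo holds 100% of Quillon, so Pablo controls Quillon.
Pablo and Quillon together hold 85% + 7% = 92% of Cobalt, so Pablo controls Cobalt.
So Pablo already controls Cobalt before the transaction.
After the purchase, Pablo holds 32% of Basalt directly, and Brightwater's stake falls to 68%.
Pablo controlled Cobalt already, so this is not a new person acquiring control; every other person's position is unchanged or reduced.
No new person acquires control, so the clause is not triggered.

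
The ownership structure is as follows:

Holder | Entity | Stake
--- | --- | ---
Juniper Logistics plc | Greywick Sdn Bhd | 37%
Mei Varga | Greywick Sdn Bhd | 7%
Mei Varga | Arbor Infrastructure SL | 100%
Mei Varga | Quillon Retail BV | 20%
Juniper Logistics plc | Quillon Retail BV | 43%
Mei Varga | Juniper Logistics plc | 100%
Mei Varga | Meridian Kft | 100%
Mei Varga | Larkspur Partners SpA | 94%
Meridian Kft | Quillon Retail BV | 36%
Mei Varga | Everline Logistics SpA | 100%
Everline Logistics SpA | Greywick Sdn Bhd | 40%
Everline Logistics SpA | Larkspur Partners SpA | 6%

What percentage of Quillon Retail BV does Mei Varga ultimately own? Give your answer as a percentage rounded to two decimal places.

Mei reaches Quillon along 3 paths.
Via Juniper: 100% × 43% = 43%.
Via Meridian: 100% × 36% = 36%.
Direct stake: 20% = 20%.
Total: 43% + 36% + 20% = 99%.
Rounded: 99.00%.

99.00%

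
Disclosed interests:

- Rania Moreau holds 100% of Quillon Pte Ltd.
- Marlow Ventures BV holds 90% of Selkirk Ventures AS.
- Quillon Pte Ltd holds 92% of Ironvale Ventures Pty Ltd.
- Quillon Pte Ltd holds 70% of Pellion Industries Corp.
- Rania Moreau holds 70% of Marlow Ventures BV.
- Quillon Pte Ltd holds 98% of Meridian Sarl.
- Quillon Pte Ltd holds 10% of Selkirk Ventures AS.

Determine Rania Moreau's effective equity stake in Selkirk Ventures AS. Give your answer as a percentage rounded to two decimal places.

Rania reaches Selkirk along 2 paths.
Via Marlow: 70% × 90% = 63%.
Via Quillon: 100% × 10% = 10%.
Total: 63% + 10% = 73%.
Rounded: 73.00%.

73.00%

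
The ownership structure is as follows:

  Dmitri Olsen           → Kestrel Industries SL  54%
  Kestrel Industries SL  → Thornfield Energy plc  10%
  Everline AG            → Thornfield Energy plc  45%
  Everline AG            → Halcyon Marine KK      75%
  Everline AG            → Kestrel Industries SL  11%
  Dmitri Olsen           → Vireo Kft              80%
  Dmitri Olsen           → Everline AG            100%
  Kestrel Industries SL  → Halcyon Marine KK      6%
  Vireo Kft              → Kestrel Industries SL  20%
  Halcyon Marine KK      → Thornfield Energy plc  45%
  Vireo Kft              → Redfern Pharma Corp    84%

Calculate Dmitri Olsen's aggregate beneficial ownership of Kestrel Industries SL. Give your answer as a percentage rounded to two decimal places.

81.00%

Dmitri reaches Kestrel along 3 paths.
Direct stake: 54% = 54%.
Via Vireo: 80% × 20% = 16%.
Via Everline: 100% × 11% = 11%.
Total: 54% + 16% + 11% = 81%.
Rounded: 81.00%.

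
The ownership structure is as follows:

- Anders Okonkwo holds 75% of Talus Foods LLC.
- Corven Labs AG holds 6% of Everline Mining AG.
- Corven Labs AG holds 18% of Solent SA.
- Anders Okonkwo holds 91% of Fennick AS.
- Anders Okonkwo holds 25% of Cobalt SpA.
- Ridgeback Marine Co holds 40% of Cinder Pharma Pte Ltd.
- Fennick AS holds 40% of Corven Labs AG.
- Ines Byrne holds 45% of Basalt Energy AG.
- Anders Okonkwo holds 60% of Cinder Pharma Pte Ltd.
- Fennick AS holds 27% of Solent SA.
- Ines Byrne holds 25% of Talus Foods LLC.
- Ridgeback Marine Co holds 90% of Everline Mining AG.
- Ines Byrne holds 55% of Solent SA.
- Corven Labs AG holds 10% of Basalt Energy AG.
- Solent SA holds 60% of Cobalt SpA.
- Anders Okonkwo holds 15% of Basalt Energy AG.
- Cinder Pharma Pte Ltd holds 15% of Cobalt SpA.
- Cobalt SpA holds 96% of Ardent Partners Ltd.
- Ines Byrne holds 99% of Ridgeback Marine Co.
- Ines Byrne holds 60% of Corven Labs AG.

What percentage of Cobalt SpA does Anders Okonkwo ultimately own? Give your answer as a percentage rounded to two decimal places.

52.67%

Anders reaches Cobalt along 4 paths.
Direct stake: 25% = 25%.
Via Cinder: 60% × 15% = 9%.
Via Fennick → Solent: 91% × 27% × 60% = 14.742%.
Via Fennick → Corven → Solent: 91% × 40% × 18% × 60% = 3.9312%.
Total: 25% + 9% + 14.742% + 3.9312% = 52.6732%.
Rounded: 52.67%.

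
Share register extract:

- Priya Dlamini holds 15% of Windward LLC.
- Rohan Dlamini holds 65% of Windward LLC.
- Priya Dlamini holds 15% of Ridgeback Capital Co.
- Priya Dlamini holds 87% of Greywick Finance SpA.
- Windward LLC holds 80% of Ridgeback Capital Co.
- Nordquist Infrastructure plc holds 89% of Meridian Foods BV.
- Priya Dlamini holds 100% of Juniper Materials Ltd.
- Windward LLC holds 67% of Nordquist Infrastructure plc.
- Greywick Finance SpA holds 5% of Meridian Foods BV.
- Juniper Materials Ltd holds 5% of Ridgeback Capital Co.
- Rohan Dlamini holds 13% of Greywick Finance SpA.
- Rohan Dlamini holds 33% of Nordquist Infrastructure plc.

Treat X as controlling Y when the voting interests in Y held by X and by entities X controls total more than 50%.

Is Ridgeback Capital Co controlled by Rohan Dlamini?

Rohan holds 65% of Windward, so Rohan controls Windward.
Windward holds 80% of Ridgeback, so Rohan controls Ridgeback.

Yes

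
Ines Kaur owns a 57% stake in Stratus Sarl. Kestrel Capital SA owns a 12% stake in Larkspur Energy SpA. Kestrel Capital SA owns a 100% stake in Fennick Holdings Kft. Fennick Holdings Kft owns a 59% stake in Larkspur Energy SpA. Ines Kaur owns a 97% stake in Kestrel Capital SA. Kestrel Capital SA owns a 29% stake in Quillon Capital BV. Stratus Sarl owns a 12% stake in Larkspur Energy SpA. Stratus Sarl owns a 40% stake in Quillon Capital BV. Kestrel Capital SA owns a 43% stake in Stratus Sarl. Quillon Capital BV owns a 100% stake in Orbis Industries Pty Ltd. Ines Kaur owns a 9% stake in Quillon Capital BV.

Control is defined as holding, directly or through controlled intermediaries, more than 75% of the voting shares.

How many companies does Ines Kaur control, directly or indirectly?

6

Ines holds 97% of Kestrel, so Ines controls Kestrel.
Ines and Kestrel together hold 57% + 43% = 100% of Stratus, so Ines controls Stratus.
Kestrel holds 100% of Fennick, so Ines controls Fennick.
Stratus and Ines and Kestrel together hold 40% + 9% + 29% = 78% of Quillon, so Ines controls Quillon.
Quillon holds 100% of Orbis, so Ines controls Orbis.
Stratus and Fennick and Kestrel together hold 12% + 59% + 12% = 83% of Larkspur, so Ines controls Larkspur.
Ines controls 6 companies.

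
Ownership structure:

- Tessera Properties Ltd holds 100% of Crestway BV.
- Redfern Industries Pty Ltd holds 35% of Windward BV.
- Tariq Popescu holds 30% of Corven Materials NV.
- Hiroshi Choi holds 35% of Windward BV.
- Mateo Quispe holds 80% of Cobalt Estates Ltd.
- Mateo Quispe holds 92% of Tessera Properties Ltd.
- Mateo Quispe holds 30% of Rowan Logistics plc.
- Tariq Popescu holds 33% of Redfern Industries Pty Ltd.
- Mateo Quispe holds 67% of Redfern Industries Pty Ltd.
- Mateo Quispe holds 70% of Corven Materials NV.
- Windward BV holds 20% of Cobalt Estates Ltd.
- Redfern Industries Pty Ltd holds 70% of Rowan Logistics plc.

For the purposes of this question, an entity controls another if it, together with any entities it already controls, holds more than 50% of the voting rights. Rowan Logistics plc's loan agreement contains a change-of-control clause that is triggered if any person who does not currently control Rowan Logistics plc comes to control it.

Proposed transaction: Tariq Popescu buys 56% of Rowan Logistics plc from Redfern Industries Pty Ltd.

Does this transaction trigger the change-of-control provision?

The purchase adds only to Tariq's holdings (Redfern's stake shrinks), so Tariq is the only person who could newly come to control Rowan.
Tariq's largest direct stake is 33% in Redfern, which does not meet the threshold, so Tariq controls no company.
Neither Tariq nor any entity Tariq controls holds any voting interest in Rowan.
So before the transaction, Tariq does not control Rowan.
After the purchase, Tariq holds 56% of Rowan directly, and Redfern's stake falls to 14%.
Tariq holds 56% of Rowan, so Tariq controls Rowan.
Tariq did not control Rowan before and does after, so the clause is triggered.

Yes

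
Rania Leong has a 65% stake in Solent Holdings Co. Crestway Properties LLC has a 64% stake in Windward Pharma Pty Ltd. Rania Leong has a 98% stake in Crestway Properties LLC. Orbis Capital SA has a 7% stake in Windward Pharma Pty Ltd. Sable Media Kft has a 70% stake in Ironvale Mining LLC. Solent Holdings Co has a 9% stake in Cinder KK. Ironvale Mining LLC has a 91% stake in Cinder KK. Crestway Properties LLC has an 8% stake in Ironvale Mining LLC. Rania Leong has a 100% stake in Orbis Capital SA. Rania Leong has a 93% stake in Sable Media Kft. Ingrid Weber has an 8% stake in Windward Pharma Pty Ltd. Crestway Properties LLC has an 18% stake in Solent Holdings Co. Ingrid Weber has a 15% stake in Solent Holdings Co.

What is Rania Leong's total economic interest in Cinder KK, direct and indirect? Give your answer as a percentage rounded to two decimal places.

73.81%

Rania reaches Cinder along 4 paths.
Via Sable → Ironvale: 93% × 70% × 91% = 59.241%.
Via Crestway → Ironvale: 98% × 8% × 91% = 7.1344%.
Via Solent: 65% × 9% = 5.85%.
Via Crestway → Solent: 98% × 18% × 9% = 1.5876%.
Total: 59.241% + 7.1344% + 5.85% + 1.5876% = 73.813%.
Rounded: 73.81%.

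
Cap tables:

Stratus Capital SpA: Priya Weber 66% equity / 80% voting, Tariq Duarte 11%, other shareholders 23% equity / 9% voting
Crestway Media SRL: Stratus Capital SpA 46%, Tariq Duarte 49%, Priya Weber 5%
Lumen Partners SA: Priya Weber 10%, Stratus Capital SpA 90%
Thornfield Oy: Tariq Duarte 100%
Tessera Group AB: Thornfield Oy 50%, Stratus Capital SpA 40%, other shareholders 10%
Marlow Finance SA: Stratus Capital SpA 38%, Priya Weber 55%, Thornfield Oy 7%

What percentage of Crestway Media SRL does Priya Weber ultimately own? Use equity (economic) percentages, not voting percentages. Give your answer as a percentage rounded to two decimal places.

35.36%

Priya reaches Crestway along 2 paths.
Via Stratus: 66% × 46% = 30.36%.
Direct stake: 5% = 5%.
Total: 30.36% + 5% = 35.36%.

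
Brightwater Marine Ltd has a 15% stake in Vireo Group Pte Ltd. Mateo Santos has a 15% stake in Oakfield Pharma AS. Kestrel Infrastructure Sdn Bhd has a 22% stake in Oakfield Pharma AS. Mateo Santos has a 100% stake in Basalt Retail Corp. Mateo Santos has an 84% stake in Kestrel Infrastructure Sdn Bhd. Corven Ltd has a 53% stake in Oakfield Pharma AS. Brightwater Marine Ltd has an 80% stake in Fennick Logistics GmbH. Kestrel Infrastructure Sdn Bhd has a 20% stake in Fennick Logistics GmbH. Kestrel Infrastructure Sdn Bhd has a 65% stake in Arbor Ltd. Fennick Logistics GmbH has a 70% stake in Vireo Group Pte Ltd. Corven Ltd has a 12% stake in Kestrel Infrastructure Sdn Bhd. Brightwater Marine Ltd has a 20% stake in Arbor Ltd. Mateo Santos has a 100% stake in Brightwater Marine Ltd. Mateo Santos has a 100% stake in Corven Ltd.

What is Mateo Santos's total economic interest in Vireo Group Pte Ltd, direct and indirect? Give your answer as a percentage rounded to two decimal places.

84.44%

Mateo reaches Vireo along 4 paths.
Via Corven → Kestrel → Fennick: 100% × 12% × 20% × 70% = 1.68%.
Via Kestrel → Fennick: 84% × 20% × 70% = 11.76%.
Via Brightwater → Fennick: 100% × 80% × 70% = 56%.
Via Brightwater: 100% × 15% = 15%.
Total: 1.68% + 11.76% + 56% + 15% = 84.44%.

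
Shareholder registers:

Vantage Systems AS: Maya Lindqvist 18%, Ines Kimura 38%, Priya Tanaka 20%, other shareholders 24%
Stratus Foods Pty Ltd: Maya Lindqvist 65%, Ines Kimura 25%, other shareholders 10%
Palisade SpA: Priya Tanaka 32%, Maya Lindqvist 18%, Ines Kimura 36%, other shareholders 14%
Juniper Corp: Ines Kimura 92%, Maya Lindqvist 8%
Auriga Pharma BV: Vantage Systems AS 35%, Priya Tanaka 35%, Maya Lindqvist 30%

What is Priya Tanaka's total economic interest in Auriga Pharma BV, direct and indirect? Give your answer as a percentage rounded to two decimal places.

Priya reaches Auriga along 2 paths.
Via Vantage: 20% × 35% = 7%.
Direct stake: 35% = 35%.
Total: 7% + 35% = 42%.
Rounded: 42.00%.

42.00%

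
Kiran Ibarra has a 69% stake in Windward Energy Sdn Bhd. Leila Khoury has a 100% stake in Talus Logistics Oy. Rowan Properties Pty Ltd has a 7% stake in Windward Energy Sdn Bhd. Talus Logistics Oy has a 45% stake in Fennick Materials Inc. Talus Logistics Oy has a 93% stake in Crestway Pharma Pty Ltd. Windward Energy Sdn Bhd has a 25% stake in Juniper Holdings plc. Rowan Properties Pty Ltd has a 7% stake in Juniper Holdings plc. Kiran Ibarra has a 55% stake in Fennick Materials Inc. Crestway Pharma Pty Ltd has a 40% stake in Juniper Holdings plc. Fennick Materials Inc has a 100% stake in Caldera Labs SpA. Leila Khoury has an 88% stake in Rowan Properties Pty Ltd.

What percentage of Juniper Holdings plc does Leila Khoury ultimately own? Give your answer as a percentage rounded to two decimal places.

Leila reaches Juniper along 3 paths.
Via Rowan → Windward: 88% × 7% × 25% = 1.54%.
Via Rowan: 88% × 7% = 6.16%.
Via Talus → Crestway: 100% × 93% × 40% = 37.2%.
Total: 1.54% + 6.16% + 37.2% = 44.9%.
Rounded: 44.90%.

44.90%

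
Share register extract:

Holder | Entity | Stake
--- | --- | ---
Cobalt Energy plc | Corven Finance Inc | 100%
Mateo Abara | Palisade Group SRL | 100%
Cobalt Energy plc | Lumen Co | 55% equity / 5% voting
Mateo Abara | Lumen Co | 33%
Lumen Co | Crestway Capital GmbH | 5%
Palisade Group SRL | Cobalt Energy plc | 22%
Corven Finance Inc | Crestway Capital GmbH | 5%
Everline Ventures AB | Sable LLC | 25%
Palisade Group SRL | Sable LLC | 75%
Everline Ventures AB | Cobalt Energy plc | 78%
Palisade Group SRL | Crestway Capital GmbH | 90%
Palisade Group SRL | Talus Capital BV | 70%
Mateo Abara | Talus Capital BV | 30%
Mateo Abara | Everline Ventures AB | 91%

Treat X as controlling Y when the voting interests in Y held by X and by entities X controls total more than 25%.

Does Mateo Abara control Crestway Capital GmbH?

Yes

Mateo holds 91% of Everline, so Mateo controls Everline.
Mateo holds 100% of Palisade, so Mateo controls Palisade.
Palisade and Everline together hold 22% + 78% = 100% of Cobalt, so Mateo controls Cobalt.
Cobalt and Mateo together hold 5% + 33% = 38% of Lumen, so Mateo controls Lumen.
Cobalt holds 100% of Corven, so Mateo controls Corven.
Palisade and Lumen and Corven together hold 90% + 5% + 5% = 100% of Crestway, so Mateo controls Crestway.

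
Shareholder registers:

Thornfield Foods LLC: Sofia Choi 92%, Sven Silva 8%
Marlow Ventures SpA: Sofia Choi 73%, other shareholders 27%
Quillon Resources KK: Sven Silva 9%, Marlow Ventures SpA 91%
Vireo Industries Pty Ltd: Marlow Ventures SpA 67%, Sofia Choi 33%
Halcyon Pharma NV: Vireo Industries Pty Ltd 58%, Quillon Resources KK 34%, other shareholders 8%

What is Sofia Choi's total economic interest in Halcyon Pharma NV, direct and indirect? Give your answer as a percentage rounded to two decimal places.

Sofia reaches Halcyon along 3 paths.
Via Marlow → Vireo: 73% × 67% × 58% = 28.3678%.
Via Vireo: 33% × 58% = 19.14%.
Via Marlow → Quillon: 73% × 91% × 34% = 22.5862%.
Total: 28.3678% + 19.14% + 22.5862% = 70.094%.
Rounded: 70.09%.

70.09%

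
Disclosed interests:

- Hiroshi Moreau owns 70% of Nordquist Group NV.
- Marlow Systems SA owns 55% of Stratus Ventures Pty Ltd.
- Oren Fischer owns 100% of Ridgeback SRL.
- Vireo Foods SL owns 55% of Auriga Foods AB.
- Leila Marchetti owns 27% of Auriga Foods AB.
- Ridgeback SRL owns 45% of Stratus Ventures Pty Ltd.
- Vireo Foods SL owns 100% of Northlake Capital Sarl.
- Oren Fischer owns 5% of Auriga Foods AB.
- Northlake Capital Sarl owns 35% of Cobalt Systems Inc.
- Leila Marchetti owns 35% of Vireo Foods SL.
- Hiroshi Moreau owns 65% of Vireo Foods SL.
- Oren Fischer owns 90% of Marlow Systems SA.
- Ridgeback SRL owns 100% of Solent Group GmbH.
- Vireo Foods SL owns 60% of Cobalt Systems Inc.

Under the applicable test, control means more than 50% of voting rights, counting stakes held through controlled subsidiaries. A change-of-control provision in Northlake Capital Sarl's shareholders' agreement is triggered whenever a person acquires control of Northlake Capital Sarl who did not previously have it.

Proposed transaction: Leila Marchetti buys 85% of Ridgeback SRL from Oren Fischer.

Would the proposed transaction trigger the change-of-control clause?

No

The purchase adds only to Leila's holdings (Oren's stake shrinks), so Leila is the only person who could newly come to control Northlake.
Leila's largest direct stake is 35% in Vireo, which does not meet the threshold, so Leila controls no company.
Neither Leila nor any entity Leila controls holds any voting interest in Northlake.
So before the transaction, Leila does not control Northlake.
After the purchase, Leila holds 85% of Ridgeback directly, and Oren's stake falls to 15%.
Leila holds 85% of Ridgeback, so Leila controls Ridgeback.
Ridgeback holds 100% of Solent, so Leila controls Solent.
After the transaction, neither Leila nor any entity Leila controls holds a voting interest in Northlake, so Leila still does not control it.
No new person acquires control, so the clause is not triggered.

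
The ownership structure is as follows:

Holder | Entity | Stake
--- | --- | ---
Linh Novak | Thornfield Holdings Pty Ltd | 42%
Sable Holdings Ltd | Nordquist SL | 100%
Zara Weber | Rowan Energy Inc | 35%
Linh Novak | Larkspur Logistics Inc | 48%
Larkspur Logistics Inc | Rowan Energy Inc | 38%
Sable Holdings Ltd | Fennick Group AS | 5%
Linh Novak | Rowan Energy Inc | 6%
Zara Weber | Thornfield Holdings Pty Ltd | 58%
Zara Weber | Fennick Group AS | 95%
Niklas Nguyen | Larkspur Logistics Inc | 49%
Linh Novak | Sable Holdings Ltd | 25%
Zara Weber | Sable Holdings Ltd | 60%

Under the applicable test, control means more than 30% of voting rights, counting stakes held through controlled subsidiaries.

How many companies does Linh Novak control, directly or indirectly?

3

Linh holds 48% of Larkspur, so Linh controls Larkspur.
Linh holds 42% of Thornfield, so Linh controls Thornfield.
Larkspur and Linh together hold 38% + 6% = 44% of Rowan, so Linh controls Rowan.
No other company's threshold is met.
Linh controls 3 companies.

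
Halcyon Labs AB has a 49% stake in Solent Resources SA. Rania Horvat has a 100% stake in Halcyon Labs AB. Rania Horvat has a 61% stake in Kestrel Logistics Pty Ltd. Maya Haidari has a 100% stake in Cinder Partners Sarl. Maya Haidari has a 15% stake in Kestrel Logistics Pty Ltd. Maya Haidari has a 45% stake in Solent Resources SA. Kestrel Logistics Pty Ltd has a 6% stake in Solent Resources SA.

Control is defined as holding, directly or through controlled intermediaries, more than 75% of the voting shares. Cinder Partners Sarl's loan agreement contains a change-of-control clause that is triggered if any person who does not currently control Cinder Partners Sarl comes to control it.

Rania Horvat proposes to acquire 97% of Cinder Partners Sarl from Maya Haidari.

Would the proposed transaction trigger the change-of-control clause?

The purchase adds only to Rania's holdings (Maya's stake shrinks), so Rania is the only person who could newly come to control Cinder.
Rania holds 100% of Halcyon, so Rania controls Halcyon.
Neither Rania nor any entity Rania controls holds any voting interest in Cinder.
So before the transaction, Rania does not control Cinder.
After the purchase, Rania holds 97% of Cinder directly, and Maya's stake falls to 3%.
Rania holds 97% of Cinder, so Rania controls Cinder.
Rania did not control Cinder before and does after, so the clause is triggered.

Yes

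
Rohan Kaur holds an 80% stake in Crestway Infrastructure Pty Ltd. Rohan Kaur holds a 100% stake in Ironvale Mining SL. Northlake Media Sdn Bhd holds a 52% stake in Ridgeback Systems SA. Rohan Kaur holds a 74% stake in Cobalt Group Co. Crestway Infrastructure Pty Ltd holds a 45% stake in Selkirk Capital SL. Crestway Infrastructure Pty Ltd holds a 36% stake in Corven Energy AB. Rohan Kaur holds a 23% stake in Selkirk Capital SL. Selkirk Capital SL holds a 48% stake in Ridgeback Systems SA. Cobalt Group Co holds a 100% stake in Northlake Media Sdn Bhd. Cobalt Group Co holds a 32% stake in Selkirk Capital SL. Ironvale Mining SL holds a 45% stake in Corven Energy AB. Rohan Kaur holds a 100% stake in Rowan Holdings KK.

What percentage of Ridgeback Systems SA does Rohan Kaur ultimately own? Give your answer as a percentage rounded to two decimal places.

Rohan reaches Ridgeback along 4 paths.
Via Cobalt → Selkirk: 74% × 32% × 48% = 11.3664%.
Via Crestway → Selkirk: 80% × 45% × 48% = 17.28%.
Via Selkirk: 23% × 48% = 11.04%.
Via Cobalt → Northlake: 74% × 100% × 52% = 38.48%.
Total: 11.3664% + 17.28% + 11.04% + 38.48% = 78.1664%.
Rounded: 78.17%.

78.17%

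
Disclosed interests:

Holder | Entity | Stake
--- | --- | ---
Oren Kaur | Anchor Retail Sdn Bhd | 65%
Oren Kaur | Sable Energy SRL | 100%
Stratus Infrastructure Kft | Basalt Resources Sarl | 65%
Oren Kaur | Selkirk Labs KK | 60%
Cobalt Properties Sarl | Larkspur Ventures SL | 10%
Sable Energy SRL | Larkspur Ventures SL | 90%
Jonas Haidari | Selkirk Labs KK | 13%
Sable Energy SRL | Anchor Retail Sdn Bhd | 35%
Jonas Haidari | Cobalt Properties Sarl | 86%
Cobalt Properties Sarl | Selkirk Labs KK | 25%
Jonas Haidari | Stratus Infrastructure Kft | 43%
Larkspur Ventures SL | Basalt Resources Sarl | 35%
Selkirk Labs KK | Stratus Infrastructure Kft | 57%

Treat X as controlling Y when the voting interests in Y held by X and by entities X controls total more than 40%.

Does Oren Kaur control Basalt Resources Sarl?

Oren holds 100% of Sable, so Oren controls Sable.
Sable holds 90% of Larkspur, so Oren controls Larkspur.
Oren holds 60% of Selkirk, so Oren controls Selkirk.
Selkirk holds 57% of Stratus, so Oren controls Stratus.
Stratus and Larkspur together hold 65% + 35% = 100% of Basalt, so Oren controls Basalt.

Yes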